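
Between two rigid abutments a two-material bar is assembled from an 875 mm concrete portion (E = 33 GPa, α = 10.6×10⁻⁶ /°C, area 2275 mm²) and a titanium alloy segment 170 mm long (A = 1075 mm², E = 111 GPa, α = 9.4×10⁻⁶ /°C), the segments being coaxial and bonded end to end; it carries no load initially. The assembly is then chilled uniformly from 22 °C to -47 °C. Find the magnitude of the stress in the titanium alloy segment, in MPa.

σ ≈ 53.4 MPa (tensile)

Free thermal contraction of the whole bar: Σ αᵢΔT Lᵢ = 10.6×10⁻⁶×69×875 + 9.4×10⁻⁶×69×170 = 0.7502 mm.
The rigid supports impose zero overall length change; the single axial force P common to all segments must satisfy P Σ Lᵢ/(AᵢEᵢ) = δ_free.
Σ Lᵢ/(AᵢEᵢ) = 875/(2275×33×10³) + 170/(1075×111×10³) = 1.308×10⁻⁵ mm/N.
So P = 0.7502 / 1.308×10⁻⁵ = 57.36 kN, tensile.
σ_{titanium alloy} = P / A = 57360 / 1075 = 53.36 MPa.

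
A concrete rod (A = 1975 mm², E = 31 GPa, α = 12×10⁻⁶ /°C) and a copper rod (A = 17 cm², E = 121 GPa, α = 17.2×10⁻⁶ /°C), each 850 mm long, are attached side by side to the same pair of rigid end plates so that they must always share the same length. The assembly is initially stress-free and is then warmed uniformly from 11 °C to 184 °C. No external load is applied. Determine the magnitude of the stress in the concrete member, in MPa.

σ ≈ 21.5 MPa (tensile)

Equilibrium of a rigid end plate with no external load gives equal and opposite internal forces ±P in the two members. Since α_{copper} > α_{concrete}, heating drives the copper into compression and the concrete into tension.
Equating the net (thermal + elastic) strains gives |α₁ − α₂|·ΔT = P·[1/(A₁E₁) + 1/(A₂E₂)].
|α₁ − α₂|·ΔT = 5.2×10⁻⁶ × 173 = 0.0008996.
1/(A₁E₁) + 1/(A₂E₂) = 1/(1975×31×10³) + 1/(1700×121×10³) = 2.119×10⁻⁸ N⁻¹.
P = 0.0008996 / 2.119×10⁻⁸ = 42440 N = 42.44 kN.
σ_{concrete} = P/A₁ = 42440/1975 = 21.49 MPa, tensile.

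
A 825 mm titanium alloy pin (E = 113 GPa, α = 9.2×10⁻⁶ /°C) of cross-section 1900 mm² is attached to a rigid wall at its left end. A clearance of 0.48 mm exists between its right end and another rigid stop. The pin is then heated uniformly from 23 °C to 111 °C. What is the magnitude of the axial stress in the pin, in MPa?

If the wall were absent the pin would grow by αΔT L = 9.2×10⁻⁶ × 88 × 825 = 0.6679 mm.
The gap closes (δ_free > 0.48 mm) and the wall then resists a further 0.6679 − 0.48 = 0.1879 mm of expansion.
So σ = E(δ_free − g)/L = 113×10³ × 0.1879/825 = 25.74 MPa.

σ ≈ 25.7 MPa (compressive)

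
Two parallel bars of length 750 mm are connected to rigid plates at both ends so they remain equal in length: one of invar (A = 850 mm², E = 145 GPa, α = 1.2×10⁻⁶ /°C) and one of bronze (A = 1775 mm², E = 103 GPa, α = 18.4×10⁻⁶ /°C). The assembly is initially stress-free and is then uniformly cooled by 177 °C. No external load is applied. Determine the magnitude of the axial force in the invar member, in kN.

P ≈ 224 kN (compressive in the invar)

The bronze has the larger α, so on cooling it would change length more than the invar if both were free. The rigid plates force a common final length, so the bronze is put into tension and the invar into compression, with equal and opposite forces P (no external load).
Setting the final lengths equal and cancelling L: (α₁ − α₂)ΔT = P/(A₁E₁) + P/(A₂E₂).
|α₁ − α₂|·ΔT = 17.2×10⁻⁶ × 177 = 0.003044.
1/(A₁E₁) + 1/(A₂E₂) = 1/(850×145×10³) + 1/(1775×103×10³) = 1.358×10⁻⁸ N⁻¹.
So P = 0.003044 / 1.358×10⁻⁸ = 224.1 kN.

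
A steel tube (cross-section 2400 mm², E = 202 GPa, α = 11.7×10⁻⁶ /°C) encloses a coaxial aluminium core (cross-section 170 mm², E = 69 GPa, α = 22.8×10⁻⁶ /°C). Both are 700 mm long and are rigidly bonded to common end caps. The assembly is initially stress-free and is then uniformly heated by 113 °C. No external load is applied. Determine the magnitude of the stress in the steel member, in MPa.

The aluminium has the larger α, so on heating it would change length more than the steel if both were free. The rigid plates force a common final length, so the aluminium is put into compression and the steel into tension, with equal and opposite forces P (no external load).
Equating the net (thermal + elastic) strains gives |α₁ − α₂|·ΔT = P·[1/(A₁E₁) + 1/(A₂E₂)].
|α₁ − α₂|·ΔT = 11.1×10⁻⁶ × 113 = 0.001254.
1/(A₁E₁) + 1/(A₂E₂) = 1/(2400×202×10³) + 1/(170×69×10³) = 8.731×10⁻⁸ N⁻¹.
So P = 0.001254 / 8.731×10⁻⁸ = 14.37 kN.
σ_{steel} = P/A₁ = 14370/2400 = 5.986 MPa, tensile.

σ ≈ 5.99 MPa (tensile)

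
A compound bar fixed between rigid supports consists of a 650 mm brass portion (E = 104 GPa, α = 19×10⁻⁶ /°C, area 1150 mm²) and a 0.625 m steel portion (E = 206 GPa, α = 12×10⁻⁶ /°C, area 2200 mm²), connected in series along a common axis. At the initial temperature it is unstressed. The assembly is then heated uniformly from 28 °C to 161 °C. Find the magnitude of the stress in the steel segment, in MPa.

σ ≈ 176 MPa (compressive)

Free thermal expansion of the whole bar: Σ αᵢΔT Lᵢ = 19×10⁻⁶×133×650 + 12×10⁻⁶×133×625 = 2.64 mm.
The walls prevent any net length change, so an axial force P (same in every segment) develops. Compatibility: P · Σ Lᵢ/(AᵢEᵢ) = δ_free.
The series flexibility is Σ Lᵢ/(AᵢEᵢ) = 650/(1150×104×10³) + 625/(2200×206×10³) = 6.814×10⁻⁶ mm/N.
So P = 2.64 / 6.814×10⁻⁶ = 387.5 kN, compressive.
σ_{steel} = P / A = 387500 / 2200 = 176.1 MPa.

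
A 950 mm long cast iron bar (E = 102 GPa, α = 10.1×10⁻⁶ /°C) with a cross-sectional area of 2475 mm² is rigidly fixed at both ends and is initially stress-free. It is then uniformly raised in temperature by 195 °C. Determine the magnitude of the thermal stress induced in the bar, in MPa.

Because both ends are immovable the net strain is zero, and the suppressed thermal strain is αΔT = 10.1×10⁻⁶ × 195 = 1969.5×10⁻⁶.
The stress required to suppress this strain is σ = Eε = 102×10³ × 1969.5×10⁻⁶ = 200.9 MPa, compressive since the bar is trying to expand.

σ ≈ 201 MPa (compressive)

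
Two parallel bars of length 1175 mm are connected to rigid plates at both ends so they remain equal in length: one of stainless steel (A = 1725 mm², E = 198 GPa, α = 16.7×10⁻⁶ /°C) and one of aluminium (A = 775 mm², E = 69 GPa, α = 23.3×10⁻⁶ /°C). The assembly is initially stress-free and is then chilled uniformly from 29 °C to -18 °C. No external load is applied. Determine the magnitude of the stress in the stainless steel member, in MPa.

Equilibrium of a rigid end plate with no external load gives equal and opposite internal forces ±P in the two members. Since α_{aluminium} > α_{stainless steel}, cooling drives the aluminium into tension and the stainless steel into compression.
Setting the final lengths equal and cancelling L: (α₁ − α₂)ΔT = P/(A₁E₁) + P/(A₂E₂).
|α₁ − α₂|·ΔT = 6.6×10⁻⁶ × 47 = 0.0003102.
1/(A₁E₁) + 1/(A₂E₂) = 1/(1725×198×10³) + 1/(775×69×10³) = 2.163×10⁻⁸ N⁻¹.
P = 0.0003102 / 2.163×10⁻⁸ = 14340 N = 14.34 kN.
σ_{stainless steel} = P/A₁ = 14340/1725 = 8.314 MPa, compressive.

σ ≈ 8.31 MPa (compressive)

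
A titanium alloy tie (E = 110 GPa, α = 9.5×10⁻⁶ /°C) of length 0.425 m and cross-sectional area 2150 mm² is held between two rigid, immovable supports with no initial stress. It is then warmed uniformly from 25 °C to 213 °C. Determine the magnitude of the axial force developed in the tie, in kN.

P ≈ 422 kN (compressive)

The ends cannot move, so σ = EαΔT = 110×10³ × 9.5×10⁻⁶ × 188 = 196.5 MPa.
Axial force P = σA = 196.5 × 2150 = 422400 N = 422.4 kN, compressive.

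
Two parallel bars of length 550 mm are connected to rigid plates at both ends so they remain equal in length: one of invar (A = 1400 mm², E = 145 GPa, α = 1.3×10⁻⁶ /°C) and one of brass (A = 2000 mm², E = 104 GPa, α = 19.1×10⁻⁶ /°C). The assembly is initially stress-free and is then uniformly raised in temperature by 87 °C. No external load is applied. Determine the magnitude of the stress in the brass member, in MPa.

Equilibrium of a rigid end plate with no external load gives equal and opposite internal forces ±P in the two members. Since α_{brass} > α_{invar}, heating drives the brass into compression and the invar into tension.
Equating the net (thermal + elastic) strains gives |α₁ − α₂|·ΔT = P·[1/(A₁E₁) + 1/(A₂E₂)].
|α₁ − α₂|·ΔT = 17.8×10⁻⁶ × 87 = 0.001549.
1/(A₁E₁) + 1/(A₂E₂) = 1/(1400×145×10³) + 1/(2000×104×10³) = 9.734×10⁻⁹ N⁻¹.
So P = 0.001549 / 9.734×10⁻⁹ = 159.1 kN.
σ_{brass} = P/A₂ = 159100/2000 = 79.55 MPa, compressive.

σ ≈ 79.5 MPa (compressive)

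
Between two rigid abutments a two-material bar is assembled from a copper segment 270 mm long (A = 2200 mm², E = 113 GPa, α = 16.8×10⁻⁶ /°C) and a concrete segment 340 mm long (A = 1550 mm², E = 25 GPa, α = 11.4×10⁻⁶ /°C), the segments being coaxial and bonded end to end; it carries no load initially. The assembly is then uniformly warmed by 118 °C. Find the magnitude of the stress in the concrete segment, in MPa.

Free thermal expansion of the whole bar: Σ αᵢΔT Lᵢ = 16.8×10⁻⁶×118×270 + 11.4×10⁻⁶×118×340 = 0.9926 mm.
The rigid supports impose zero overall length change; the single axial force P common to all segments must satisfy P Σ Lᵢ/(AᵢEᵢ) = δ_free.
The series flexibility is Σ Lᵢ/(AᵢEᵢ) = 270/(2200×113×10³) + 340/(1550×25×10³) = 9.86×10⁻⁶ mm/N.
P = 0.9926 / 9.86×10⁻⁶ = 100700 N = 100.7 kN, compressive.
σ_{concrete} = P / A = 100700 / 1550 = 64.95 MPa.

σ ≈ 64.9 MPa (compressive)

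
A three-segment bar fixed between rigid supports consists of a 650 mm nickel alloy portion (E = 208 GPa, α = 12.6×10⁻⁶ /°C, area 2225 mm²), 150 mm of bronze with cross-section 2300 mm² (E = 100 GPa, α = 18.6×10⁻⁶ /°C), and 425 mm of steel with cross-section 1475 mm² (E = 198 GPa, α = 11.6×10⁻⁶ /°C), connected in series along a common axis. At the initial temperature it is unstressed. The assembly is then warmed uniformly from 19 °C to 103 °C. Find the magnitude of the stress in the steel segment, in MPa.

σ ≈ 258 MPa (compressive)

If the supports were absent, the total length change would be Σ αᵢΔT Lᵢ = 12.6×10⁻⁶×84×650 + 18.6×10⁻⁶×84×150 + 11.6×10⁻⁶×84×425 = 1.336 mm.
The walls prevent any net length change, so an axial force P (same in every segment) develops. Compatibility: P · Σ Lᵢ/(AᵢEᵢ) = δ_free.
Σ Lᵢ/(AᵢEᵢ) = 650/(2225×208×10³) + 150/(2300×100×10³) + 425/(1475×198×10³) = 3.512×10⁻⁶ mm/N.
So P = 1.336 / 3.512×10⁻⁶ = 380.5 kN, compressive.
σ_{steel} = P / A = 380500 / 1475 = 258 MPa.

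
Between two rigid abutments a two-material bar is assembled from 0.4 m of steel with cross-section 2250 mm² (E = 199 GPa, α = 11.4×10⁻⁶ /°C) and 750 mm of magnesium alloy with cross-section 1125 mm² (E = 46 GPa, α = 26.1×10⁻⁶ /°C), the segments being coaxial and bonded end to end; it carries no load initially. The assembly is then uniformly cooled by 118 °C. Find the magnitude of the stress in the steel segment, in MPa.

σ ≈ 82.3 MPa (tensile)

Free thermal contraction of the whole bar: Σ αᵢΔT Lᵢ = 11.4×10⁻⁶×118×400 + 26.1×10⁻⁶×118×750 = 2.848 mm.
Since the ends are fixed, an axial force P builds up, equal in every segment, with P · Σ Lᵢ/(AᵢEᵢ) = δ_free.
The series flexibility is Σ Lᵢ/(AᵢEᵢ) = 400/(2250×199×10³) + 750/(1125×46×10³) = 1.539×10⁻⁵ mm/N.
So P = 2.848 / 1.539×10⁻⁵ = 185.1 kN, tensile.
σ_{steel} = P / A = 185100 / 2250 = 82.27 MPa.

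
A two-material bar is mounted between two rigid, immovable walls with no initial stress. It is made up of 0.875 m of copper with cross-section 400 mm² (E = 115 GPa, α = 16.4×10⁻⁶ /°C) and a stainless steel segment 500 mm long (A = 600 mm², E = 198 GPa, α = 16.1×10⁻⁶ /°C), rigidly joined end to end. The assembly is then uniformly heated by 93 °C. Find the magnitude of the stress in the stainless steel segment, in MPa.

σ ≈ 149 MPa (compressive)

If the supports were absent, the total length change would be Σ αᵢΔT Lᵢ = 16.4×10⁻⁶×93×875 + 16.1×10⁻⁶×93×500 = 2.083 mm.
Since the ends are fixed, an axial force P builds up, equal in every segment, with P · Σ Lᵢ/(AᵢEᵢ) = δ_free.
The series flexibility is Σ Lᵢ/(AᵢEᵢ) = 875/(400×115×10³) + 500/(600×198×10³) = 2.323×10⁻⁵ mm/N.
P = 2.083 / 2.323×10⁻⁵ = 89680 N = 89.68 kN, compressive.
σ_{stainless steel} = P / A = 89680 / 600 = 149.5 MPa.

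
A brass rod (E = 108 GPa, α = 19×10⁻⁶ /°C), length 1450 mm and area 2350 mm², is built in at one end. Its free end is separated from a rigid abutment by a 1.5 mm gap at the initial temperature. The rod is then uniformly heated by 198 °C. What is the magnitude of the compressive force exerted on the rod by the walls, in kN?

If the wall were absent the rod would grow by αΔT L = 19×10⁻⁶ × 198 × 1450 = 5.455 mm.
The gap closes (δ_free > 1.5 mm) and the wall then resists a further 5.455 − 1.5 = 3.955 mm of expansion.
So σ = E(δ_free − g)/L = 108×10³ × 3.955/1450 = 294.6 MPa.
Force on the wall = σA = 294.6 × 2350 mm² = 692.2 kN.

P ≈ 692 kN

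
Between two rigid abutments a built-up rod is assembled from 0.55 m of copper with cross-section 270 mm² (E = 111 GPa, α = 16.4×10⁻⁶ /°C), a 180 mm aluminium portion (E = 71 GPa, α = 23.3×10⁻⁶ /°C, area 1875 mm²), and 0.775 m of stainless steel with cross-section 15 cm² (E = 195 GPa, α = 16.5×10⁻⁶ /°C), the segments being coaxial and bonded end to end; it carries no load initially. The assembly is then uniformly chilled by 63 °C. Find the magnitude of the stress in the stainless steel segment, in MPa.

Free thermal contraction of the whole bar: Σ αᵢΔT Lᵢ = 16.4×10⁻⁶×63×550 + 23.3×10⁻⁶×63×180 + 16.5×10⁻⁶×63×775 = 1.638 mm.
Since the ends are fixed, an axial force P builds up, equal in every segment, with P · Σ Lᵢ/(AᵢEᵢ) = δ_free.
The series flexibility is Σ Lᵢ/(AᵢEᵢ) = 550/(270×111×10³) + 180/(1875×71×10³) + 775/(1500×195×10³) = 2.235×10⁻⁵ mm/N.
Hence P = δ_free / Σ(L/AE) = 1.638/2.235×10⁻⁵ = 73.28 kN (tensile).
σ_{stainless steel} = P / A = 73280 / 1500 = 48.85 MPa.

σ ≈ 48.9 MPa (tensile)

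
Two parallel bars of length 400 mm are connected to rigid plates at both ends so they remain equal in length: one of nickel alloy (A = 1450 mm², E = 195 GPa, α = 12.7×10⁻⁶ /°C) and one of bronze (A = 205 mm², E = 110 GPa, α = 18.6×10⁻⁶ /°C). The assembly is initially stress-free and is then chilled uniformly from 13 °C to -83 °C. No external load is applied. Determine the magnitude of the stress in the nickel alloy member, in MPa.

Both members must finish at the same length. With the larger α, the bronze tends to over-contract; the plates restrain it, putting the bronze in tension and the nickel alloy in compression. With no external load the two internal forces are equal and opposite, magnitude P.
Compatibility of the two members (thermal + elastic change equal): (α₁ − α₂)ΔT = P·[1/(A₁E₁) + 1/(A₂E₂)].
|α₁ − α₂|·ΔT = 5.9×10⁻⁶ × 96 = 0.0005664.
1/(A₁E₁) + 1/(A₂E₂) = 1/(1450×195×10³) + 1/(205×110×10³) = 4.788×10⁻⁸ N⁻¹.
P = 0.0005664 / 4.788×10⁻⁸ = 11830 N = 11.83 kN.
σ_{nickel alloy} = P/A₁ = 11830/1450 = 8.158 MPa, compressive.

σ ≈ 8.16 MPa (compressive)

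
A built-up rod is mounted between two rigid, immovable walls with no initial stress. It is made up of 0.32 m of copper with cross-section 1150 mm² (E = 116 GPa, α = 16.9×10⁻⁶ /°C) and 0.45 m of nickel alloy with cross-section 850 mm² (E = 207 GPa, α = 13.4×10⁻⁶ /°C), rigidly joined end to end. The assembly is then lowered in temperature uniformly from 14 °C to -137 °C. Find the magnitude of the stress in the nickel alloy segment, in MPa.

Free thermal contraction of the whole bar: Σ αᵢΔT Lᵢ = 16.9×10⁻⁶×151×320 + 13.4×10⁻⁶×151×450 = 1.727 mm.
Since the ends are fixed, an axial force P builds up, equal in every segment, with P · Σ Lᵢ/(AᵢEᵢ) = δ_free.
The series flexibility is Σ Lᵢ/(AᵢEᵢ) = 320/(1150×116×10³) + 450/(850×207×10³) = 4.956×10⁻⁶ mm/N.
P = 1.727 / 4.956×10⁻⁶ = 348500 N = 348.5 kN, tensile.
σ_{nickel alloy} = P / A = 348500 / 850 = 410 MPa.

σ ≈ 410 MPa (tensile)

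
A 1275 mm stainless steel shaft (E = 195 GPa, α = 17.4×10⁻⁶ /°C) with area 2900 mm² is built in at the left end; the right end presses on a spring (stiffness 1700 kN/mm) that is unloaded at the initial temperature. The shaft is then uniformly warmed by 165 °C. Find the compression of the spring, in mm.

The unrestrained thermal change is αΔT L = 17.4×10⁻⁶ × 165 × 1275 = 3.661 mm.
Let P be the compressive force at the spring. The shaft shortens elastically by PL/(AE) and the spring compresses by P/k; together these equal δ_free.
So P = δ_free / [L/(AE) + 1/k] = 3.661 / [ 1275/(2900×195×10³) + 1/(1700×10³) ].
P = 3.661 / 2.843×10⁻⁶ = 1.288×10⁶ N.
Spring compression = P/k = 1.288×10⁶/(1700×10³) = 0.7574 mm.

δ ≈ 0.757 mm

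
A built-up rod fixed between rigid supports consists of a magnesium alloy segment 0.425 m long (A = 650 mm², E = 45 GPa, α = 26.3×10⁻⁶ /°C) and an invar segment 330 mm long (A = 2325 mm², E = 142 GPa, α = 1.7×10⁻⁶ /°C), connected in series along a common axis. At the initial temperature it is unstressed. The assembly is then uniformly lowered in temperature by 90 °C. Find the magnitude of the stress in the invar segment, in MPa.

Free thermal contraction of the whole bar: Σ αᵢΔT Lᵢ = 26.3×10⁻⁶×90×425 + 1.7×10⁻⁶×90×330 = 1.056 mm.
The rigid supports impose zero overall length change; the single axial force P common to all segments must satisfy P Σ Lᵢ/(AᵢEᵢ) = δ_free.
The series flexibility is Σ Lᵢ/(AᵢEᵢ) = 425/(650×45×10³) + 330/(2325×142×10³) = 1.553×10⁻⁵ mm/N.
Hence P = δ_free / Σ(L/AE) = 1.056/1.553×10⁻⁵ = 68.03 kN (tensile).
σ_{invar} = P / A = 68030 / 2325 = 29.26 MPa.

σ ≈ 29.3 MPa (tensile)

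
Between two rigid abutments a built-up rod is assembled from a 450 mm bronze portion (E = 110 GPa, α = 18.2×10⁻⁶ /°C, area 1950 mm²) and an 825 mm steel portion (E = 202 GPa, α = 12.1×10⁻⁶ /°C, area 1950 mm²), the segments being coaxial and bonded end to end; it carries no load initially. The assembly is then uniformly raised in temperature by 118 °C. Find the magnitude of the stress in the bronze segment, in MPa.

σ ≈ 262 MPa (compressive)

With the walls removed the bar would change length by δ_free = Σ αᵢΔT Lᵢ = 18.2×10⁻⁶×118×450 + 12.1×10⁻⁶×118×825 = 2.144 mm.
The rigid supports impose zero overall length change; the single axial force P common to all segments must satisfy P Σ Lᵢ/(AᵢEᵢ) = δ_free.
The series flexibility is Σ Lᵢ/(AᵢEᵢ) = 450/(1950×110×10³) + 825/(1950×202×10³) = 4.192×10⁻⁶ mm/N.
P = 2.144 / 4.192×10⁻⁶ = 511500 N = 511.5 kN, compressive.
σ_{bronze} = P / A = 511500 / 1950 = 262.3 MPa.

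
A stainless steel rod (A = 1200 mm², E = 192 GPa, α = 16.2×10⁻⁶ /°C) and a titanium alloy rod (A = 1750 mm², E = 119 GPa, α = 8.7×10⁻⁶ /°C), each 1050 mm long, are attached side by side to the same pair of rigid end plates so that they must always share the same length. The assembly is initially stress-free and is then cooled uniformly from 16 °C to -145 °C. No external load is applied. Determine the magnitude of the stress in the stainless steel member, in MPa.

Equilibrium of a rigid end plate with no external load gives equal and opposite internal forces ±P in the two members. Since α_{stainless steel} > α_{titanium alloy}, cooling drives the stainless steel into tension and the titanium alloy into compression.
Setting the final lengths equal and cancelling L: (α₁ − α₂)ΔT = P/(A₁E₁) + P/(A₂E₂).
|α₁ − α₂|·ΔT = 7.5×10⁻⁶ × 161 = 0.001207.
1/(A₁E₁) + 1/(A₂E₂) = 1/(1200×192×10³) + 1/(1750×119×10³) = 9.142×10⁻⁹ N⁻¹.
P = 0.001207 / 9.142×10⁻⁹ = 132100 N = 132.1 kN.
σ_{stainless steel} = P/A₁ = 132100/1200 = 110.1 MPa, tensile.

σ ≈ 110 MPa (tensile)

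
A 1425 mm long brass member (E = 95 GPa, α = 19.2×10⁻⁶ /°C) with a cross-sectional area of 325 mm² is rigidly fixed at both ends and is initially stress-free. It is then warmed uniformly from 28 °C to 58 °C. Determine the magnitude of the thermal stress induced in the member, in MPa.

Because both ends are immovable the net strain is zero, and the suppressed thermal strain is αΔT = 19.2×10⁻⁶ × 30 = 576×10⁻⁶.
σ = EαΔT = 95×10³ × 19.2×10⁻⁶ × 30 = 54.72 MPa (compressive; the member is trying to expand).

σ ≈ 54.7 MPa (compressive)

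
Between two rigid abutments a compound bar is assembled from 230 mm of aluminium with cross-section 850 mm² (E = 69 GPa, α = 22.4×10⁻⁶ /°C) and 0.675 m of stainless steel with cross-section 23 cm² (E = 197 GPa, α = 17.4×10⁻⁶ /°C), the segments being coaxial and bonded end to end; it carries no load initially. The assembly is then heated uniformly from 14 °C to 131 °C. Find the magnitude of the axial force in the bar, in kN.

P ≈ 365 kN (compressive)

With the walls removed the bar would change length by δ_free = Σ αᵢΔT Lᵢ = 22.4×10⁻⁶×117×230 + 17.4×10⁻⁶×117×675 = 1.977 mm.
The walls prevent any net length change, so an axial force P (same in every segment) develops. Compatibility: P · Σ Lᵢ/(AᵢEᵢ) = δ_free.
Σ Lᵢ/(AᵢEᵢ) = 230/(850×69×10³) + 675/(2300×197×10³) = 5.411×10⁻⁶ mm/N.
P = 1.977 / 5.411×10⁻⁶ = 365300 N = 365.3 kN, compressive.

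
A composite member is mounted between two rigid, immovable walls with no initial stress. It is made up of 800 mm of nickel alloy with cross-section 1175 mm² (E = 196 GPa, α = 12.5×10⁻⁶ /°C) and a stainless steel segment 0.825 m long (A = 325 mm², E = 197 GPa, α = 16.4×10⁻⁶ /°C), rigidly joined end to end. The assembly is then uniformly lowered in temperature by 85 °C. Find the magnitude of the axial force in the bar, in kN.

P ≈ 122 kN (tensile)

If the supports were absent, the total length change would be Σ αᵢΔT Lᵢ = 12.5×10⁻⁶×85×800 + 16.4×10⁻⁶×85×825 = 2 mm.
The walls prevent any net length change, so an axial force P (same in every segment) develops. Compatibility: P · Σ Lᵢ/(AᵢEᵢ) = δ_free.
Σ Lᵢ/(AᵢEᵢ) = 800/(1175×196×10³) + 825/(325×197×10³) = 1.636×10⁻⁵ mm/N.
Hence P = δ_free / Σ(L/AE) = 2/1.636×10⁻⁵ = 122.3 kN (tensile).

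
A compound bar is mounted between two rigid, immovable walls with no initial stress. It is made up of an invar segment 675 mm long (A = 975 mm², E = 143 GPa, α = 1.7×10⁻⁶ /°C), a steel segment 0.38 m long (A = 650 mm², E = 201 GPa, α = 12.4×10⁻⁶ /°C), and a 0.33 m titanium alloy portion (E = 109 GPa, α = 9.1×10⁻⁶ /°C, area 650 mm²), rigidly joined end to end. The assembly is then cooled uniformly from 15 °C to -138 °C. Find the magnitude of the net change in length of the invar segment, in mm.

|ΔL| ≈ 0.354 mm

With the walls removed the bar would change length by δ_free = Σ αᵢΔT Lᵢ = 1.7×10⁻⁶×153×675 + 12.4×10⁻⁶×153×380 + 9.1×10⁻⁶×153×330 = 1.356 mm.
Since the ends are fixed, an axial force P builds up, equal in every segment, with P · Σ Lᵢ/(AᵢEᵢ) = δ_free.
Σ Lᵢ/(AᵢEᵢ) = 675/(975×143×10³) + 380/(650×201×10³) + 330/(650×109×10³) = 1.241×10⁻⁵ mm/N.
So P = 1.356 / 1.241×10⁻⁵ = 109.3 kN, tensile.
For the invar segment, free thermal change = 1.7×10⁻⁶×153×675 = 0.1756 mm and elastic change from P = 109300×675/(975×143×10³) = 0.5291 mm; these oppose, so the net change is 0.354 mm (segment lengthens).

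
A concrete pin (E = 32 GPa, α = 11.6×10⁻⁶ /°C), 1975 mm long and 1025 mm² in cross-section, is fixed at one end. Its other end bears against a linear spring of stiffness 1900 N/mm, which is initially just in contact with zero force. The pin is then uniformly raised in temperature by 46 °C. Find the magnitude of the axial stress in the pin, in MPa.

σ ≈ 1.75 MPa (compressive)

The unrestrained thermal change is αΔT L = 11.6×10⁻⁶ × 46 × 1975 = 1.054 mm.
Let P be the compressive force at the spring. The pin shortens elastically by PL/(AE) and the spring compresses by P/k; together these equal δ_free.
P [ L/(AE) + 1/k ] = δ_free → P [ 1975/(1025×32×10³) + 1/(1900) ] = 1.054.
P = 1.054 / 0.0005865 = 1797 N.
σ = P/A = 1797/1025 = 1.753 MPa.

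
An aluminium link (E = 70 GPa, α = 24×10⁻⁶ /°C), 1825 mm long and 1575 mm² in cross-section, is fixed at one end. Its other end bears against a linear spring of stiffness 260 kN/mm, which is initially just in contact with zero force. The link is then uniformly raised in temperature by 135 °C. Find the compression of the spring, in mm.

δ ≈ 1.11 mm

If the spring were absent the link would lengthen by αΔT L = 24×10⁻⁶ × 135 × 1825 = 5.913 mm.
With a force P in the spring, the elastic change of the link is PL/(AE) and that of the spring is P/k; compatibility requires their sum to equal δ_free.
P [ L/(AE) + 1/k ] = δ_free → P [ 1825/(1575×70×10³) + 1/(260×10³) ] = 5.913.
P = 5.913 / 2.04×10⁻⁵ = 289900 N.
Spring compression = P/k = 289900/(260×10³) = 1.115 mm.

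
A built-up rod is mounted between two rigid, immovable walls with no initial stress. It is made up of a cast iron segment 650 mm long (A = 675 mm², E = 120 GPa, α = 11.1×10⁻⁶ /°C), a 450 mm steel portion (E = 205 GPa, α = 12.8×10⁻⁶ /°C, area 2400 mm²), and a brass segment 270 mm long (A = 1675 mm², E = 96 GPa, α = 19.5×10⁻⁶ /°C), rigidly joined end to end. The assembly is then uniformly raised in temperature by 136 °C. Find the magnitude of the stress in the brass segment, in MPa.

With the walls removed the bar would change length by δ_free = Σ αᵢΔT Lᵢ = 11.1×10⁻⁶×136×650 + 12.8×10⁻⁶×136×450 + 19.5×10⁻⁶×136×270 = 2.481 mm.
Since the ends are fixed, an axial force P builds up, equal in every segment, with P · Σ Lᵢ/(AᵢEᵢ) = δ_free.
The series flexibility is Σ Lᵢ/(AᵢEᵢ) = 650/(675×120×10³) + 450/(2400×205×10³) + 270/(1675×96×10³) = 1.062×10⁻⁵ mm/N.
P = 2.481 / 1.062×10⁻⁵ = 233600 N = 233.6 kN, compressive.
σ_{brass} = P / A = 233600 / 1675 = 139.5 MPa.

σ ≈ 139 MPa (compressive)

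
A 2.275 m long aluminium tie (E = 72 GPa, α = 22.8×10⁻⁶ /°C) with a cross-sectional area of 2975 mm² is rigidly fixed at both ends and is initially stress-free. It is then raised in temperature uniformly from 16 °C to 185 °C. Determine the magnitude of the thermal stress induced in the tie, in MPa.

σ ≈ 277 MPa (compressive)

With length fixed, the mechanical strain must cancel the thermal strain αΔT = 22.8×10⁻⁶ × 169 = 3853.2×10⁻⁶.
σ = EαΔT = 72×10³ × 22.8×10⁻⁶ × 169 = 277.4 MPa (compressive; the tie is trying to expand).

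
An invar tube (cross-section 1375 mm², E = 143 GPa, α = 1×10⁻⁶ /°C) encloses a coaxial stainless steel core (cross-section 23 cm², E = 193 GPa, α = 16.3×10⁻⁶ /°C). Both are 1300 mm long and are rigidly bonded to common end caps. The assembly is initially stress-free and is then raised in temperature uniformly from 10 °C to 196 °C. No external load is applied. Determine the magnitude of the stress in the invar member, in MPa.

σ ≈ 282 MPa (tensile)

Both members must finish at the same length. With the larger α, the stainless steel tends to over-expand; the plates restrain it, putting the stainless steel in compression and the invar in tension. With no external load the two internal forces are equal and opposite, magnitude P.
Equating the net (thermal + elastic) strains gives |α₁ − α₂|·ΔT = P·[1/(A₁E₁) + 1/(A₂E₂)].
|α₁ − α₂|·ΔT = 15.3×10⁻⁶ × 186 = 0.002846.
1/(A₁E₁) + 1/(A₂E₂) = 1/(1375×143×10³) + 1/(2300×193×10³) = 7.339×10⁻⁹ N⁻¹.
So P = 0.002846 / 7.339×10⁻⁹ = 387.8 kN.
σ_{invar} = P/A₁ = 387800/1375 = 282 MPa, tensile.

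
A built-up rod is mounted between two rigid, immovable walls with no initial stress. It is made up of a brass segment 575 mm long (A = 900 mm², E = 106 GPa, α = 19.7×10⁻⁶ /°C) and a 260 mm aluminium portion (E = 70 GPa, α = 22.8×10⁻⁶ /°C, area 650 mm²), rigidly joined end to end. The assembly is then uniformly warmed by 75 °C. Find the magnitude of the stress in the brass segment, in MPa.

σ ≈ 122 MPa (compressive)

Free thermal expansion of the whole bar: Σ αᵢΔT Lᵢ = 19.7×10⁻⁶×75×575 + 22.8×10⁻⁶×75×260 = 1.294 mm.
The walls prevent any net length change, so an axial force P (same in every segment) develops. Compatibility: P · Σ Lᵢ/(AᵢEᵢ) = δ_free.
Σ Lᵢ/(AᵢEᵢ) = 575/(900×106×10³) + 260/(650×70×10³) = 1.174×10⁻⁵ mm/N.
P = 1.294 / 1.174×10⁻⁵ = 110200 N = 110.2 kN, compressive.
σ_{brass} = P / A = 110200 / 900 = 122.5 MPa.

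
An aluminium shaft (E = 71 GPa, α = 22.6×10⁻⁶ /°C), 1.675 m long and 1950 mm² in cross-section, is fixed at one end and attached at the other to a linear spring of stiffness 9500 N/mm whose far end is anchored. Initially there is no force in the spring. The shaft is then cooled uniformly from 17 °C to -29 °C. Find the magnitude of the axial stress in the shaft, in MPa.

σ ≈ 7.61 MPa (tensile)

The unrestrained thermal change is αΔT L = 22.6×10⁻⁶ × 46 × 1675 = 1.741 mm.
Let P be the tensile force in the spring. The shaft extends elastically by PL/(AE) and the spring stretches by P/k; together these equal δ_free.
So P = δ_free / [L/(AE) + 1/k] = 1.741 / [ 1675/(1950×71×10³) + 1/(9500) ].
P = 1.741 / 0.0001174 = 14840 N.
σ = P/A = 14840/1950 = 7.609 MPa.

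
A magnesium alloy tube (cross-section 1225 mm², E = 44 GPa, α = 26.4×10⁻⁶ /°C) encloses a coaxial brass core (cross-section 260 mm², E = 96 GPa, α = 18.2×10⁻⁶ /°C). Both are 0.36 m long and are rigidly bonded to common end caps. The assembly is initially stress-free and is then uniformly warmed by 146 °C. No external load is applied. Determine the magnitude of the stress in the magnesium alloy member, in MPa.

σ ≈ 16.7 MPa (compressive)

The magnesium alloy has the larger α, so on heating it would change length more than the brass if both were free. The rigid plates force a common final length, so the magnesium alloy is put into compression and the brass into tension, with equal and opposite forces P (no external load).
Setting the final lengths equal and cancelling L: (α₁ − α₂)ΔT = P/(A₁E₁) + P/(A₂E₂).
|α₁ − α₂|·ΔT = 8.2×10⁻⁶ × 146 = 0.001197.
1/(A₁E₁) + 1/(A₂E₂) = 1/(1225×44×10³) + 1/(260×96×10³) = 5.862×10⁻⁸ N⁻¹.
So P = 0.001197 / 5.862×10⁻⁸ = 20.42 kN.
σ_{magnesium alloy} = P/A₁ = 20420/1225 = 16.67 MPa, compressive.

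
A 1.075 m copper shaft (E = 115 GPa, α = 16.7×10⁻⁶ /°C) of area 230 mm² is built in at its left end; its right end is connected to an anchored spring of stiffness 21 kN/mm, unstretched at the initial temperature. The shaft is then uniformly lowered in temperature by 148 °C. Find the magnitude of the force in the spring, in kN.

P ≈ 30.1 kN

If the spring were absent the shaft would shorten by αΔT L = 16.7×10⁻⁶ × 148 × 1075 = 2.657 mm.
Let P be the tensile force in the spring. The shaft extends elastically by PL/(AE) and the spring stretches by P/k; together these equal δ_free.
So P = δ_free / [L/(AE) + 1/k] = 2.657 / [ 1075/(230×115×10³) + 1/(21×10³) ].
P = 2.657 / 8.826×10⁻⁵ = 30100 N.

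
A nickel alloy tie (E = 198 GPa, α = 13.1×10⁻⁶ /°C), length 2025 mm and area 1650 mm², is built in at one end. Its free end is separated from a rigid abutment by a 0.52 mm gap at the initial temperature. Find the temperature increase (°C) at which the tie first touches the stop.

The gap closes when αΔT L = 0.52 mm, since the tie is still unstressed at that instant.
ΔT = 0.52 / (13.1×10⁻⁶ × 2025) = 19.6 °C.

ΔT ≈ 19.6 °C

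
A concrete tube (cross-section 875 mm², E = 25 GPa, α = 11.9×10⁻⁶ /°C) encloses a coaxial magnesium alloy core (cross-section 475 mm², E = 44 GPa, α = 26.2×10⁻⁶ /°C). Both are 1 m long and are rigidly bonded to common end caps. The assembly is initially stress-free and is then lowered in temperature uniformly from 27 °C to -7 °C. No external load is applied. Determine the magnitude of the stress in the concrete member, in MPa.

σ ≈ 5.94 MPa (compressive)

Equilibrium of a rigid end plate with no external load gives equal and opposite internal forces ±P in the two members. Since α_{magnesium alloy} > α_{concrete}, cooling drives the magnesium alloy into tension and the concrete into compression.
Equating the net (thermal + elastic) strains gives |α₁ − α₂|·ΔT = P·[1/(A₁E₁) + 1/(A₂E₂)].
|α₁ − α₂|·ΔT = 14.3×10⁻⁶ × 34 = 0.0004862.
1/(A₁E₁) + 1/(A₂E₂) = 1/(875×25×10³) + 1/(475×44×10³) = 9.356×10⁻⁸ N⁻¹.
P = 0.0004862 / 9.356×10⁻⁸ = 5197 N = 5.197 kN.
σ_{concrete} = P/A₁ = 5197/875 = 5.939 MPa, compressive.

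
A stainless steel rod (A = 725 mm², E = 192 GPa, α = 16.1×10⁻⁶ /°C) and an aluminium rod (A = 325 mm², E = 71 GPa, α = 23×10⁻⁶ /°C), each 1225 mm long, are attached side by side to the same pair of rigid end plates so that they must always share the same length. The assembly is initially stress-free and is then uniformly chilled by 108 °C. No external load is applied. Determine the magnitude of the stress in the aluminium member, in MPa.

Both members must finish at the same length. With the larger α, the aluminium tends to over-contract; the plates restrain it, putting the aluminium in tension and the stainless steel in compression. With no external load the two internal forces are equal and opposite, magnitude P.
Compatibility of the two members (thermal + elastic change equal): (α₁ − α₂)ΔT = P·[1/(A₁E₁) + 1/(A₂E₂)].
|α₁ − α₂|·ΔT = 6.9×10⁻⁶ × 108 = 0.0007452.
1/(A₁E₁) + 1/(A₂E₂) = 1/(725×192×10³) + 1/(325×71×10³) = 5.052×10⁻⁸ N⁻¹.
So P = 0.0007452 / 5.052×10⁻⁸ = 14.75 kN.
σ_{aluminium} = P/A₂ = 14750/325 = 45.39 MPa, tensile.

σ ≈ 45.4 MPa (tensile)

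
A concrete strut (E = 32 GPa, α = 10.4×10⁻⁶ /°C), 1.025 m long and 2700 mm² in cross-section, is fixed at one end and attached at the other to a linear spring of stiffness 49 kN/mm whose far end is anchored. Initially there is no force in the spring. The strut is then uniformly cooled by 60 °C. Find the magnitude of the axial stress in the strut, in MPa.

σ ≈ 7.34 MPa (tensile)

The unrestrained thermal change is αΔT L = 10.4×10⁻⁶ × 60 × 1025 = 0.6396 mm.
With a force P in the spring, the elastic change of the strut is PL/(AE) and that of the spring is P/k; compatibility requires their sum to equal δ_free.
P [ L/(AE) + 1/k ] = δ_free → P [ 1025/(2700×32×10³) + 1/(49×10³) ] = 0.6396.
P = 0.6396 / 3.227×10⁻⁵ = 19820 N.
σ = P/A = 19820/2700 = 7.34 MPa.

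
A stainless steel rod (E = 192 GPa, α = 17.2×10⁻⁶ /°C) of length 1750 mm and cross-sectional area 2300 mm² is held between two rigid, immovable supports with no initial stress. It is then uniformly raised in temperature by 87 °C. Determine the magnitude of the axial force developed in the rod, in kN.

P ≈ 661 kN (compressive)

With zero net strain, σ = E·αΔT = 192 GPa × 17.2×10⁻⁶ × 87 = 287.3 MPa.
Then P = σA = 287.3 × 2300 mm² = 660.8 kN, compressive.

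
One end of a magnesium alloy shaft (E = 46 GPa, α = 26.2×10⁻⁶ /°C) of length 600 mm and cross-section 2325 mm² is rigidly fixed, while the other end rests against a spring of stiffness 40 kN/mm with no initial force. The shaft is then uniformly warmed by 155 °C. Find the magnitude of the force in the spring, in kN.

P ≈ 79.6 kN

The unrestrained thermal change is αΔT L = 26.2×10⁻⁶ × 155 × 600 = 2.437 mm.
Let P be the compressive force at the spring. The shaft shortens elastically by PL/(AE) and the spring compresses by P/k; together these equal δ_free.
So P = δ_free / [L/(AE) + 1/k] = 2.437 / [ 600/(2325×46×10³) + 1/(40×10³) ].
P = 2.437 / 3.061×10⁻⁵ = 79600 N.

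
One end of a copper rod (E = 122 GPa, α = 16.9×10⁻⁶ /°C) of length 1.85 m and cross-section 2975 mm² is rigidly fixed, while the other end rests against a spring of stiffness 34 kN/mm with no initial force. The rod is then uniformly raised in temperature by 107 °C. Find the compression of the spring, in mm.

δ ≈ 2.85 mm

Free thermal expansion: δ_free = αΔT L = 16.9×10⁻⁶ × 107 × 1850 = 3.345 mm.
Let P be the compressive force at the spring. The rod shortens elastically by PL/(AE) and the spring compresses by P/k; together these equal δ_free.
So P = δ_free / [L/(AE) + 1/k] = 3.345 / [ 1850/(2975×122×10³) + 1/(34×10³) ].
P = 3.345 / 3.451×10⁻⁵ = 96940 N.
Spring compression = P/k = 96940/(34×10³) = 2.851 mm.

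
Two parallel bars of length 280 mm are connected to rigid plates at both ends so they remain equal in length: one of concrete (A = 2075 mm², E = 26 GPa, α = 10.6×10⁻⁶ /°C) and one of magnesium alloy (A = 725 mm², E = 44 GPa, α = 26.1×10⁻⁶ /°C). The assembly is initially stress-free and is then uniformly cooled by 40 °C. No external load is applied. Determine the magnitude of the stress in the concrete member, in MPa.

The magnesium alloy has the larger α, so on cooling it would change length more than the concrete if both were free. The rigid plates force a common final length, so the magnesium alloy is put into tension and the concrete into compression, with equal and opposite forces P (no external load).
Setting the final lengths equal and cancelling L: (α₁ − α₂)ΔT = P/(A₁E₁) + P/(A₂E₂).
|α₁ − α₂|·ΔT = 15.5×10⁻⁶ × 40 = 0.00062.
1/(A₁E₁) + 1/(A₂E₂) = 1/(2075×26×10³) + 1/(725×44×10³) = 4.988×10⁻⁸ N⁻¹.
So P = 0.00062 / 4.988×10⁻⁸ = 12.43 kN.
σ_{concrete} = P/A₁ = 12430/2075 = 5.99 MPa, compressive.

σ ≈ 5.99 MPa (compressive)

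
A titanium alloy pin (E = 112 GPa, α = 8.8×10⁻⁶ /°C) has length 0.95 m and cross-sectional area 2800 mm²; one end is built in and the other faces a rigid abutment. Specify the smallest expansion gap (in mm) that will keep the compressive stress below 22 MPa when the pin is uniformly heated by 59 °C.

g ≈ 0.307 mm

With no wall the pin would lengthen by αΔT L = 8.8×10⁻⁶ × 59 × 950 = 0.4932 mm.
A stress of 22 MPa corresponds to the wall pushing the pin back by σL/E = 22×950/(112×10³) = 0.1866 mm.
The gap must absorb the remainder: g_min = 0.4932 − 0.1866 = 0.3066 mm.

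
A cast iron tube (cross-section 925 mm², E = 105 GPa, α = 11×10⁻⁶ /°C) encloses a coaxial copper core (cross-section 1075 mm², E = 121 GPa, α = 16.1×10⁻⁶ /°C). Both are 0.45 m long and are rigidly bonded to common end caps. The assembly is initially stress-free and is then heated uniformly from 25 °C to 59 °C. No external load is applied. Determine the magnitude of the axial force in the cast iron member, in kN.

P ≈ 9.64 kN (tensile in the cast iron)

Both members must finish at the same length. With the larger α, the copper tends to over-expand; the plates restrain it, putting the copper in compression and the cast iron in tension. With no external load the two internal forces are equal and opposite, magnitude P.
Compatibility of the two members (thermal + elastic change equal): (α₁ − α₂)ΔT = P·[1/(A₁E₁) + 1/(A₂E₂)].
|α₁ − α₂|·ΔT = 5.1×10⁻⁶ × 34 = 0.0001734.
1/(A₁E₁) + 1/(A₂E₂) = 1/(925×105×10³) + 1/(1075×121×10³) = 1.798×10⁻⁸ N⁻¹.
So P = 0.0001734 / 1.798×10⁻⁸ = 9.642 kN.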